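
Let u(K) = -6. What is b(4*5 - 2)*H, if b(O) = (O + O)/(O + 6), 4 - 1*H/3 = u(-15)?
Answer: 45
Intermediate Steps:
H = 30 (H = 12 - 3*(-6) = 12 + 18 = 30)
b(O) = 2*O/(6 + O) (b(O) = (2*O)/(6 + O) = 2*O/(6 + O))
b(4*5 - 2)*H = (2*(4*5 - 2)/(6 + (4*5 - 2)))*30 = (2*(20 - 2)/(6 + (20 - 2)))*30 = (2*18/(6 + 18))*30 = (2*18/24)*30 = (2*18*(1/24))*30 = (3/2)*30 = 45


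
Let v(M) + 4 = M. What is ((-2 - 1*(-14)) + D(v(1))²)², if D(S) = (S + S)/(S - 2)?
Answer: 112896/625 ≈ 180.63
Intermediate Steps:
v(M) = -4 + M
D(S) = 2*S/(-2 + S) (D(S) = (2*S)/(-2 + S) = 2*S/(-2 + S))
((-2 - 1*(-14)) + D(v(1))²)² = ((-2 - 1*(-14)) + (2*(-4 + 1)/(-2 + (-4 + 1)))²)² = ((-2 + 14) + (2*(-3)/(-2 - 3))²)² = (12 + (2*(-3)/(-5))²)² = (12 + (2*(-3)*(-⅕))²)² = (12 + (6/5)²)² = (12 + 36/25)² = (336/25)² = 112896/625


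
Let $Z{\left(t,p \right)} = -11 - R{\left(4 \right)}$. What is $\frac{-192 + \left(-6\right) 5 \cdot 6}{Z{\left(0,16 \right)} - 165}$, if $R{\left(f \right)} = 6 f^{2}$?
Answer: $\frac{93}{68} \approx 1.3676$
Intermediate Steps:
$Z{\left(t,p \right)} = -107$ ($Z{\left(t,p \right)} = -11 - 6 \cdot 4^{2} = -11 - 6 \cdot 16 = -11 - 96 = -107$)
$\frac{-192 + \left(-6\right) 5 \cdot 6}{Z{\left(0,16 \right)} - 165} = \frac{-192 + \left(-6\right) 5 \cdot 6}{-107 - 165} = \frac{-192 - 180}{-272} = \left(-192 - 180\right) \left(- \frac{1}{272}\right) = \left(-372\right) \left(- \frac{1}{272}\right) = \frac{93}{68}$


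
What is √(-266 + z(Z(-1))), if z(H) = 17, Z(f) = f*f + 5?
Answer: I*√249 ≈ 15.78*I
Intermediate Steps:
Z(f) = 5 + f² (Z(f) = f² + 5 = 5 + f²)
√(-266 + z(Z(-1))) = √(-266 + 17) = √(-249) = I*√249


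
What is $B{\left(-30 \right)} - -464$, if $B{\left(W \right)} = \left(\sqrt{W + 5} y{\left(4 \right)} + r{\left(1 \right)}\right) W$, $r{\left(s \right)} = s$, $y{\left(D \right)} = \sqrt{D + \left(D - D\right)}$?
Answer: $434 - 300 i \approx 434.0 - 300.0 i$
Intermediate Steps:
$y{\left(D \right)} = \sqrt{D}$ ($y{\left(D \right)} = \sqrt{D + 0} = \sqrt{D}$)
$B{\left(W \right)} = W \left(1 + 2 \sqrt{5 + W}\right)$ ($B{\left(W \right)} = \left(\sqrt{W + 5} \sqrt{4} + 1\right) W = \left(\sqrt{5 + W} 2 + 1\right) W = \left(2 \sqrt{5 + W} + 1\right) W = \left(1 + 2 \sqrt{5 + W}\right) W = W \left(1 + 2 \sqrt{5 + W}\right)$)
$B{\left(-30 \right)} - -464 = - 30 \left(1 + 2 \sqrt{5 - 30}\right) - -464 = - 30 \left(1 + 2 \sqrt{-25}\right) + 464 = - 30 \left(1 + 2 \cdot 5 i\right) + 464 = - 30 \left(1 + 10 i\right) + 464 = \left(-30 - 300 i\right) + 464 = 434 - 300 i$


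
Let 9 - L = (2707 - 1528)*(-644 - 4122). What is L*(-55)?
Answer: -309051765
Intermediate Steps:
L = 5619123 (L = 9 - (2707 - 1528)*(-644 - 4122) = 9 - 1179*(-4766) = 9 - 1*(-5619114) = 9 + 5619114 = 5619123)
L*(-55) = 5619123*(-55) = -309051765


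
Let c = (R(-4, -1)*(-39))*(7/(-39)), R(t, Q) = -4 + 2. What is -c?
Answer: 14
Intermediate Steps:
R(t, Q) = -2
c = -14 (c = (-2*(-39))*(7/(-39)) = 78*(7*(-1/39)) = 78*(-7/39) = -14)
-c = -1*(-14) = 14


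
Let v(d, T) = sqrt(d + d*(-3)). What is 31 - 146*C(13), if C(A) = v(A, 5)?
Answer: 31 - 146*I*sqrt(26) ≈ 31.0 - 744.46*I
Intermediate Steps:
v(d, T) = sqrt(2)*sqrt(-d) (v(d, T) = sqrt(d - 3*d) = sqrt(-2*d) = sqrt(2)*sqrt(-d))
C(A) = sqrt(2)*sqrt(-A)
31 - 146*C(13) = 31 - 146*sqrt(2)*sqrt(-1*13) = 31 - 146*sqrt(2)*sqrt(-13) = 31 - 146*sqrt(2)*I*sqrt(13) = 31 - 146*I*sqrt(26)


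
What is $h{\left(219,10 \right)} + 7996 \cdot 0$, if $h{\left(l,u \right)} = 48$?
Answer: $48$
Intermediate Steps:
$h{\left(219,10 \right)} + 7996 \cdot 0 = 48 + 7996 \cdot 0 = 48 + 0 = 48$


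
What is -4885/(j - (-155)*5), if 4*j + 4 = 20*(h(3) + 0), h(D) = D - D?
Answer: -4885/774 ≈ -6.3114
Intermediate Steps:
h(D) = 0
j = -1 (j = -1 + (20*(0 + 0))/4 = -1 + (20*0)/4 = -1 + (¼)*0 = -1 + 0 = -1)
-4885/(j - (-155)*5) = -4885/(-1 - (-155)*5) = -4885/(-1 - 1*(-775)) = -4885/(-1 + 775) = -4885/774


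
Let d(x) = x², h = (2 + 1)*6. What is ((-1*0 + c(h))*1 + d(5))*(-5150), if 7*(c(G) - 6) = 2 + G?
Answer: -1220550/7 ≈ -1.7436e+5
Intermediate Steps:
h = 18 (h = 3*6 = 18)
c(G) = 44/7 + G/7 (c(G) = 6 + (2 + G)/7 = 6 + (2/7 + G/7) = 44/7 + G/7)
((-1*0 + c(h))*1 + d(5))*(-5150) = ((-1*0 + (44/7 + (⅐)*18))*1 + 5²)*(-5150) = ((0 + (44/7 + 18/7))*1 + 25)*(-5150) = ((0 + 62/7)*1 + 25)*(-5150) = ((62/7)*1 + 25)*(-5150) = (62/7 + 25)*(-5150) = (237/7)*(-5150) = -1220550/7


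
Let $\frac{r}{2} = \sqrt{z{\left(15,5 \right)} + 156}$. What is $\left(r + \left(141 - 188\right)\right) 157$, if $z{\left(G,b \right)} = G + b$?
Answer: $-7379 + 1256 \sqrt{11} \approx -3213.3$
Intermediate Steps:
$r = 8 \sqrt{11}$ ($r = 2 \sqrt{\left(15 + 5\right) + 156} = 2 \sqrt{20 + 156} = 2 \sqrt{176} = 2 \cdot 4 \sqrt{11} = 8 \sqrt{11} \approx 26.533$)
$\left(r + \left(141 - 188\right)\right) 157 = \left(8 \sqrt{11} + \left(141 - 188\right)\right) 157 = \left(8 \sqrt{11} - 47\right) 157 = \left(-47 + 8 \sqrt{11}\right) 157 = -7379 + 1256 \sqrt{11}$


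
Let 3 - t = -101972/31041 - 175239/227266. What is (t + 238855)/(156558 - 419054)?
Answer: -1685067639821699/1851794807069376 ≈ -0.90996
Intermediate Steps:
t = 49778054069/7054563906 (t = 3 - (-101972/31041 - 175239/227266) = 3 - 1*(-28614362351/7054563906) = 3 + 28614362351/7054563906 = 49778054069/7054563906 ≈ 7.0562)
(t + 238855)/(156558 - 419054) = (49778054069/7054563906 + 238855)/(156558 - 419054) = (1685067639821699/7054563906)/(-262496) = (1685067639821699/7054563906)*(-1/262496) = -1685067639821699/1851794807069376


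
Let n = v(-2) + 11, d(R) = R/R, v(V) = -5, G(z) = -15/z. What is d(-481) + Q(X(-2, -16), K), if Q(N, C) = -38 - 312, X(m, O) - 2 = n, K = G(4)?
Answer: -349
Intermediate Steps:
d(R) = 1
n = 6 (n = -5 + 11 = 6)
K = -15/4 ≈ -3.7500
X(m, O) = 8 (X(m, O) = 2 + 6 = 8)
Q(N, C) = -350
d(-481) + Q(X(-2, -16), K) = 1 - 350 = -349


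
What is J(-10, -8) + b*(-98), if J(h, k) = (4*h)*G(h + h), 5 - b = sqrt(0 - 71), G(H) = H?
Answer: 310 + 98*I*sqrt(71) ≈ 310.0 + 825.76*I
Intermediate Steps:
b = 5 - I*sqrt(71) (b = 5 - sqrt(0 - 71) = 5 - sqrt(-71) = 5 - I*sqrt(71) ≈ 5.0 - 8.4261*I)
J(h, k) = 8*h**2 (J(h, k) = (4*h)*(h + h) = (4*h)*(2*h) = 8*h**2)
J(-10, -8) + b*(-98) = 8*(-10)**2 + (5 - I*sqrt(71))*(-98) = 8*100 + (-490 + 98*I*sqrt(71)) = 800 + (-490 + 98*I*sqrt(71)) = 310 + 98*I*sqrt(71)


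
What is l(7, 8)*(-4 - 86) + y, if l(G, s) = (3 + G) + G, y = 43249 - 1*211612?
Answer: -169893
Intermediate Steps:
y = -168363 (y = 43249 - 211612 = -168363)
l(G, s) = 3 + 2*G
l(7, 8)*(-4 - 86) + y = (3 + 2*7)*(-4 - 86) - 168363 = (3 + 14)*(-90) - 168363 = 17*(-90) - 168363 = -1530 - 168363 = -169893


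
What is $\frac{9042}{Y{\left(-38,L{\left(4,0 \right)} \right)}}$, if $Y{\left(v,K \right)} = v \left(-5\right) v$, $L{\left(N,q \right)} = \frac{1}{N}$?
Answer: $- \frac{4521}{3610} \approx -1.2524$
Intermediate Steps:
$Y{\left(v,K \right)} = - 5 v^{2}$ ($Y{\left(v,K \right)} = - 5 v v = - 5 v^{2}$)
$\frac{9042}{Y{\left(-38,L{\left(4,0 \right)} \right)}} = \frac{9042}{\left(-5\right) \left(-38\right)^{2}} = \frac{9042}{\left(-5\right) 1444} = \frac{9042}{-7220} = 9042 \left(- \frac{1}{7220}\right) = - \frac{4521}{3610}$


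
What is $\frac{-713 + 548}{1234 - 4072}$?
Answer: $\frac{5}{86} \approx 0.05814$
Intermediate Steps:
$\frac{-713 + 548}{1234 - 4072} = - \frac{165}{-2838} = \left(-165\right) \left(- \frac{1}{2838}\right) = \frac{5}{86}$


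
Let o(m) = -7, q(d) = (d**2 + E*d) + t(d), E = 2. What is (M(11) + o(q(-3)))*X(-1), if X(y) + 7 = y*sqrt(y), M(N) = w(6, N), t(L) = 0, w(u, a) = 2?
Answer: 35 + 5*I ≈ 35.0 + 5.0*I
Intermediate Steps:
M(N) = 2
q(d) = d**2 + 2*d (q(d) = (d**2 + 2*d) + 0 = d**2 + 2*d)
X(y) = -7 + y**(3/2) (X(y) = -7 + y*sqrt(y) = -7 + y**(3/2))
(M(11) + o(q(-3)))*X(-1) = (2 - 7)*(-7 + (-1)**(3/2)) = -5*(-7 - I) = 35 + 5*I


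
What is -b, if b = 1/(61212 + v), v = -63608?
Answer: 1/2396 ≈ 0.00041736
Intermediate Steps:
b = -1/2396 (b = 1/(61212 - 63608) = 1/(-2396) = -1/2396 ≈ -0.00041736)
-b = -1*(-1/2396) = 1/2396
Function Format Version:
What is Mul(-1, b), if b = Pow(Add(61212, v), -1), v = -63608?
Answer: Rational(1, 2396) ≈ 0.00041736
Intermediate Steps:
b = Rational(-1, 2396) (b = Pow(Add(61212, -63608), -1) = Pow(-2396, -1) = Rational(-1, 2396) ≈ -0.00041736)
Mul(-1, b) = Mul(-1, Rational(-1, 2396)) = Rational(1, 2396)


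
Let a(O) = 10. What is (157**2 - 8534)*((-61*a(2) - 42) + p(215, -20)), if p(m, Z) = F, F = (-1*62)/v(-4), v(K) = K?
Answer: -20514395/2 ≈ -1.0257e+7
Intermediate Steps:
F = 31/2 (F = -1*62/(-4) = -62*(-1/4) = 31/2 ≈ 15.500)
p(m, Z) = 31/2
(157**2 - 8534)*((-61*a(2) - 42) + p(215, -20)) = (157**2 - 8534)*((-61*10 - 42) + 31/2) = (24649 - 8534)*((-610 - 42) + 31/2) = 16115*(-652 + 31/2) = 16115*(-1273/2) = -20514395/2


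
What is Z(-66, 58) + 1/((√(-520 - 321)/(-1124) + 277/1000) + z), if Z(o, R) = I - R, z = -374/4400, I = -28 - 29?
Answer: -81407070115/740845201 + 509312500*I/740845201 ≈ -109.88 + 0.68748*I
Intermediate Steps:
I = -57
z = -17/200 (z = -374*1/4400 = -17/200 ≈ -0.085000)
Z(o, R) = -57 - R
Z(-66, 58) + 1/((√(-520 - 321)/(-1124) + 277/1000) + z) = (-57 - 1*58) + 1/((√(-520 - 321)/(-1124) + 277/1000) - 17/200) = (-57 - 58) + 1/((√(-841)*(-1/1124) + 277*(1/1000)) - 17/200) = -115 + 1/(((29*I)*(-1/1124) + 277/1000) - 17/200) = -115 + 1/((-29*I/1124 + 277/1000) - 17/200) = -115 + 1/((277/1000 - 29*I/1124) - 17/200) = -115 + 1/(24/125 - 29*I/1124) = -115 + 19740250000*(24/125 + 29*I/1124)/740845201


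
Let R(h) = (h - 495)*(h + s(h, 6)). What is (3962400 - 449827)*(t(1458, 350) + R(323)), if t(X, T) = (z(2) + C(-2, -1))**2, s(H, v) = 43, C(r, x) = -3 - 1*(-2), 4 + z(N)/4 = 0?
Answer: -220108361899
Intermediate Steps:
z(N) = -16 (z(N) = -16 + 4*0 = -16 + 0 = -16)
C(r, x) = -1 (C(r, x) = -3 + 2 = -1)
t(X, T) = 289 (t(X, T) = (-16 - 1)**2 = (-17)**2 = 289)
R(h) = (-495 + h)*(43 + h) (R(h) = (h - 495)*(h + 43) = (-495 + h)*(43 + h))
(3962400 - 449827)*(t(1458, 350) + R(323)) = (3962400 - 449827)*(289 + (-21285 + 323**2 - 452*323)) = 3512573*(289 + (-21285 + 104329 - 145996)) = 3512573*(289 - 62952) = 3512573*(-62663) = -220108361899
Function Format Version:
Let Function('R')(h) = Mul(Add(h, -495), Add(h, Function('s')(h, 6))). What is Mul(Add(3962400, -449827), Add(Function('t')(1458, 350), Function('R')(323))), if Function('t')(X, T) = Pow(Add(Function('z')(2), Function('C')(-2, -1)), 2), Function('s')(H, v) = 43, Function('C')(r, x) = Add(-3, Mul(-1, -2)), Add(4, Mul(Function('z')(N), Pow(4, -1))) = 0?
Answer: -220108361899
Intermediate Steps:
Function('z')(N) = -16 (Function('z')(N) = Add(-16, Mul(4, 0)) = Add(-16, 0) = -16)
Function('C')(r, x) = -1 (Function('C')(r, x) = Add(-3, 2) = -1)
Function('t')(X, T) = 289 (Function('t')(X, T) = Pow(Add(-16, -1), 2) = Pow(-17, 2) = 289)
Function('R')(h) = Mul(Add(-495, h), Add(43, h)) (Function('R')(h) = Mul(Add(h, -495), Add(h, 43)) = Mul(Add(-495, h), Add(43, h)))
Mul(Add(3962400, -449827), Add(Function('t')(1458, 350), Function('R')(323))) = Mul(Add(3962400, -449827), Add(289, Add(-21285, Pow(323, 2), Mul(-452, 323)))) = Mul(3512573, Add(289, Add(-21285, 104329, -145996))) = Mul(3512573, Add(289, -62952)) = Mul(3512573, -62663) = -220108361899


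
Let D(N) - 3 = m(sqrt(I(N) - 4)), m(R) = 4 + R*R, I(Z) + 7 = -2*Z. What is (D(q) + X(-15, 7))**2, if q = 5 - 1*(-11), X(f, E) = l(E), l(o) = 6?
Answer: 900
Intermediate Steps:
I(Z) = -7 - 2*Z
X(f, E) = 6
q = 16 (q = 5 + 11 = 16)
m(R) = 4 + R**2
D(N) = -4 - 2*N (D(N) = 3 + (4 + (sqrt((-7 - 2*N) - 4))**2) = 3 + (4 + (sqrt(-11 - 2*N))**2) = 3 + (4 + (-11 - 2*N)) = 3 + (-7 - 2*N) = -4 - 2*N)
(D(q) + X(-15, 7))**2 = ((-4 - 2*16) + 6)**2 = ((-4 - 32) + 6)**2 = (-36 + 6)**2 = (-30)**2 = 900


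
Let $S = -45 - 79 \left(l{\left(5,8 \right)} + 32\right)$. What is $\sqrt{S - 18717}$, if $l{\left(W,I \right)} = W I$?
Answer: $5 i \sqrt{978} \approx 156.36 i$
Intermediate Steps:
$l{\left(W,I \right)} = I W$
$S = -5733$ ($S = -45 - 79 \left(8 \cdot 5 + 32\right) = -45 - 79 \left(40 + 32\right) = -45 - 5688 = -5733$)
$\sqrt{S - 18717} = \sqrt{-5733 - 18717} = \sqrt{-24450} = 5 i \sqrt{978}$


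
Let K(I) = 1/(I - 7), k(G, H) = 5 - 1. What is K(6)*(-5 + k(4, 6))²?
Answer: -1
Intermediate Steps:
k(G, H) = 4
K(I) = 1/(-7 + I)
K(6)*(-5 + k(4, 6))² = (-5 + 4)²/(-7 + 6) = (-1)²/(-1) = -1*1 = -1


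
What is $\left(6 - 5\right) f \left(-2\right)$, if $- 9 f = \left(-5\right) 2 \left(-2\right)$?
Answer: $\frac{40}{9} \approx 4.4444$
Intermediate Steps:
$f = - \frac{20}{9}$ ($f = - \frac{\left(-5\right) 2 \left(-2\right)}{9} = - \frac{\left(-10\right) \left(-2\right)}{9} = \left(- \frac{1}{9}\right) 20 = - \frac{20}{9} \approx -2.2222$)
$\left(6 - 5\right) f \left(-2\right) = \left(6 - 5\right) \left(- \frac{20}{9}\right) \left(-2\right) = 1 \left(- \frac{20}{9}\right) \left(-2\right) = \left(- \frac{20}{9}\right) \left(-2\right) = \frac{40}{9}$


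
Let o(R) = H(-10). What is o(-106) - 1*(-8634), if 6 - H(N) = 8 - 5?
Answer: 8637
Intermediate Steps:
H(N) = 3 (H(N) = 6 - (8 - 5) = 6 - 1*3 = 6 - 3 = 3)
o(R) = 3
o(-106) - 1*(-8634) = 3 - 1*(-8634) = 3 + 8634 = 8637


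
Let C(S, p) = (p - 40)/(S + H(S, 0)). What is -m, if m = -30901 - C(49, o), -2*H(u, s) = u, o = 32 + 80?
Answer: 1514293/49 ≈ 30904.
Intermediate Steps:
o = 112
H(u, s) = -u/2
C(S, p) = 2*(-40 + p)/S (C(S, p) = (p - 40)/(S - S/2) = (-40 + p)/((S/2)) = (-40 + p)*(2/S) = 2*(-40 + p)/S)
m = -1514293/49 (m = -30901 - 2*(-40 + 112)/49 = -30901 - 2*72/49 = -30901 - 1*144/49 = -30901 - 144/49 = -1514293/49 ≈ -30904.)
-m = -1*(-1514293/49) = 1514293/49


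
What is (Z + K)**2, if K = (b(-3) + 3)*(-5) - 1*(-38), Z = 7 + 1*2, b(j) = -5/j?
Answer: 5041/9 ≈ 560.11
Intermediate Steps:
Z = 9 (Z = 7 + 2 = 9)
K = 44/3 (K = (-5/(-3) + 3)*(-5) - 1*(-38) = (-5*(-1/3) + 3)*(-5) + 38 = (5/3 + 3)*(-5) + 38 = (14/3)*(-5) + 38 = -70/3 + 38 = 44/3 ≈ 14.667)
(Z + K)**2 = (9 + 44/3)**2 = (71/3)**2 = 5041/9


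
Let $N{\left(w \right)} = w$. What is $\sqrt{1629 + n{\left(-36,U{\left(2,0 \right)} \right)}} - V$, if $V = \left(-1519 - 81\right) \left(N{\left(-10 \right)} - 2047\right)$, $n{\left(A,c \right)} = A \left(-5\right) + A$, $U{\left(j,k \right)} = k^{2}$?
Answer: $-3291200 + 3 \sqrt{197} \approx -3.2912 \cdot 10^{6}$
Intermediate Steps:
$n{\left(A,c \right)} = - 4 A$ ($n{\left(A,c \right)} = - 5 A + A = - 4 A$)
$V = 3291200$ ($V = \left(-1519 - 81\right) \left(-10 - 2047\right) = \left(-1600\right) \left(-2057\right) = 3291200$)
$\sqrt{1629 + n{\left(-36,U{\left(2,0 \right)} \right)}} - V = \sqrt{1629 - -144} - 3291200 = \sqrt{1629 + 144} - 3291200 = \sqrt{1773} - 3291200 = 3 \sqrt{197} - 3291200 = -3291200 + 3 \sqrt{197}$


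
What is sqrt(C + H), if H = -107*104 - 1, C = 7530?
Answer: I*sqrt(3599) ≈ 59.992*I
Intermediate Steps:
H = -11129 (H = -11128 - 1 = -11129)
sqrt(C + H) = sqrt(7530 - 11129) = sqrt(-3599) = I*sqrt(3599)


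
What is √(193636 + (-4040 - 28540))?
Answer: 4*√10066 ≈ 401.32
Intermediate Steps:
√(193636 + (-4040 - 28540)) = √(193636 - 32580) = √161056 = 4*√10066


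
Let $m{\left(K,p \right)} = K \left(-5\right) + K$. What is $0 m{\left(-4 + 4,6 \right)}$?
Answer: $0$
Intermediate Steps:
$m{\left(K,p \right)} = - 4 K$ ($m{\left(K,p \right)} = - 5 K + K = - 4 K$)
$0 m{\left(-4 + 4,6 \right)} = 0 \left(- 4 \left(-4 + 4\right)\right) = 0 \left(\left(-4\right) 0\right) = 0 \cdot 0 = 0$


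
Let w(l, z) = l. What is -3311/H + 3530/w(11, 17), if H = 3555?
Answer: 12512729/39105 ≈ 319.98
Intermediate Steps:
-3311/H + 3530/w(11, 17) = -3311/3555 + 3530/11 = 12512729/39105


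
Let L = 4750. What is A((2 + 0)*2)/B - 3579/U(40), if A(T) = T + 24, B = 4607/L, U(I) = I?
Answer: -11168453/184280 ≈ -60.606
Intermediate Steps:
B = 4607/4750 ≈ 0.96989
A(T) = 24 + T
A((2 + 0)*2)/B - 3579/U(40) = (24 + (2 + 0)*2)/(4607/4750) - 3579/40 = (24 + 2*2)*(4750/4607) - 3579*1/40 = (24 + 4)*(4750/4607) - 3579/40 = 28*(4750/4607) - 3579/40 = 133000/4607 - 3579/40 = -11168453/184280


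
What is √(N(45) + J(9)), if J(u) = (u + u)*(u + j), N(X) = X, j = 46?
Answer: 3*√115 ≈ 32.171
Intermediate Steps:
J(u) = 2*u*(46 + u) (J(u) = (u + u)*(u + 46) = (2*u)*(46 + u) = 2*u*(46 + u))
√(N(45) + J(9)) = √(45 + 2*9*(46 + 9)) = √(45 + 2*9*55) = √(45 + 990) = √1035 = 3*√115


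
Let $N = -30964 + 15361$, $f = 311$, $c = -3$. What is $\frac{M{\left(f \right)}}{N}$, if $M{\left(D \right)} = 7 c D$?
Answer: $\frac{311}{743} \approx 0.41857$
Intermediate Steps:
$M{\left(D \right)} = - 21 D$ ($M{\left(D \right)} = 7 \left(-3\right) D = - 21 D$)
$N = -15603$
$\frac{M{\left(f \right)}}{N} = \frac{\left(-21\right) 311}{-15603} = \left(-6531\right) \left(- \frac{1}{15603}\right) = \frac{311}{743}$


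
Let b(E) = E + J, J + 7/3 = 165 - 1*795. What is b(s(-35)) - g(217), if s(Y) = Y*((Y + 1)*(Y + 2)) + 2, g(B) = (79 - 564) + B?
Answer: -118897/3 ≈ -39632.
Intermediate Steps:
g(B) = -485 + B
s(Y) = 2 + Y*(1 + Y)*(2 + Y) (s(Y) = Y*((1 + Y)*(2 + Y)) + 2 = Y*(1 + Y)*(2 + Y) + 2 = 2 + Y*(1 + Y)*(2 + Y))
J = -1897/3 (J = -7/3 + (165 - 1*795) = -7/3 + (165 - 795) = -7/3 - 630 = -1897/3 ≈ -632.33)
b(E) = -1897/3 + E (b(E) = E - 1897/3 = -1897/3 + E)
b(s(-35)) - g(217) = (-1897/3 + (2 + (-35)³ + 2*(-35) + 3*(-35)²)) - (-485 + 217) = (-1897/3 + (2 - 42875 - 70 + 3*1225)) - 1*(-268) = (-1897/3 + (2 - 42875 - 70 + 3675)) + 268 = (-1897/3 - 39268) + 268 = -119701/3 + 268 = -118897/3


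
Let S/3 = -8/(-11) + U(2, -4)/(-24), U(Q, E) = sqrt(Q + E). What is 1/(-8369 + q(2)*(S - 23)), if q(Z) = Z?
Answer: -8141496/68475162433 + 242*I*sqrt(2)/68475162433 ≈ -0.0001189 + 4.998e-9*I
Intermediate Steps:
U(Q, E) = sqrt(E + Q)
S = 24/11 - I*sqrt(2)/8 (S = 3*(-8/(-11) + sqrt(-4 + 2)/(-24)) = 3*(-8*(-1/11) + sqrt(-2)*(-1/24)) = 3*(8/11 + (I*sqrt(2))*(-1/24)) = 3*(8/11 - I*sqrt(2)/24) = 24/11 - I*sqrt(2)/8 ≈ 2.1818 - 0.17678*I)
1/(-8369 + q(2)*(S - 23)) = 1/(-8369 + 2*((24/11 - I*sqrt(2)/8) - 23)) = 1/(-8369 + 2*(-229/11 - I*sqrt(2)/8)) = 1/(-8369 + (-458/11 - I*sqrt(2)/4)) = 1/(-92517/11 - I*sqrt(2)/4)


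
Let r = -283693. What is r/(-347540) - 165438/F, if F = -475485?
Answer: 2565174515/2203334092 ≈ 1.1642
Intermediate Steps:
r/(-347540) - 165438/F = -283693/(-347540) - 165438/(-475485) = -283693*(-1/347540) - 165438*(-1/475485) = 283693/347540 + 55146/158495 = 2565174515/2203334092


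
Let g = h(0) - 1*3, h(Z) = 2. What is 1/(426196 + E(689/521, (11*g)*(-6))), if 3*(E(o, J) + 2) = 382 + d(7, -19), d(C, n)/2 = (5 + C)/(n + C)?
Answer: 3/1278962 ≈ 2.3457e-6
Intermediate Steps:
d(C, n) = 2*(5 + C)/(C + n) (d(C, n) = 2*((5 + C)/(n + C)) = 2*((5 + C)/(C + n)) = 2*(5 + C)/(C + n))
g = -1 (g = 2 - 1*3 = 2 - 3 = -1)
E(o, J) = 374/3 (E(o, J) = -2 + (382 + 2*(5 + 7)/(7 - 19))/3 = -2 + (382 + 2*12/(-12))/3 = -2 + (382 + 2*(-1/12)*12)/3 = -2 + (382 - 2)/3 = -2 + (1/3)*380 = -2 + 380/3 = 374/3)
1/(426196 + E(689/521, (11*g)*(-6))) = 1/(426196 + 374/3) = 1/(1278962/3) = 3/1278962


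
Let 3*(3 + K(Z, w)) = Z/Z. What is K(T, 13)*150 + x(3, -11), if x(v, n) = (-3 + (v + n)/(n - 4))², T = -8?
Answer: -88631/225 ≈ -393.92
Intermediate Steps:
x(v, n) = (-3 + (n + v)/(-4 + n))²
K(Z, w) = -8/3 (K(Z, w) = -3 + (Z/Z)/3 = -3 + (⅓)*1 = -3 + ⅓ = -8/3)
K(T, 13)*150 + x(3, -11) = -8/3*150 + (12 + 3 - 2*(-11))²/(-4 - 11)² = -400 + (12 + 3 + 22)²/(-15)² = -400 + (1/225)*37² = -400 + (1/225)*1369 = -400 + 1369/225 = -88631/225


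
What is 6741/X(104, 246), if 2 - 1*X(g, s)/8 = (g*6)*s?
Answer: -6741/1228016 ≈ -0.0054893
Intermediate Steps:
X(g, s) = 16 - 48*g*s (X(g, s) = 16 - 8*g*6*s = 16 - 8*6*g*s = 16 - 48*g*s)
6741/X(104, 246) = 6741/(16 - 48*104*246) = 6741/(16 - 1228032) = 6741/(-1228016) = 6741*(-1/1228016) = -6741/1228016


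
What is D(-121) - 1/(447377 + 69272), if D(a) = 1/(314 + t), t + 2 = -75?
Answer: 516412/122445813 ≈ 0.0042175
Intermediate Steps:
t = -77 (t = -2 - 75 = -77)
D(a) = 1/237 (D(a) = 1/(314 - 77) = 1/237)
D(-121) - 1/(447377 + 69272) = 1/237 - 1/(447377 + 69272) = 1/237 - 1/516649 = 516412/122445813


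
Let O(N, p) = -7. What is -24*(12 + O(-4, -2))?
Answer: -120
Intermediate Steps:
-24*(12 + O(-4, -2)) = -24*(12 - 7) = -24*5 = -120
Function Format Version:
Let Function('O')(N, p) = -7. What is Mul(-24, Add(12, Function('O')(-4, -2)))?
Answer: -120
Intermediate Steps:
Mul(-24, Add(12, Function('O')(-4, -2))) = Mul(-24, Add(12, -7)) = Mul(-24, 5) = -120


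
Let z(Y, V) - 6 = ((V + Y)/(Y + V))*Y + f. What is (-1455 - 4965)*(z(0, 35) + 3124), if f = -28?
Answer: -19914840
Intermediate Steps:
z(Y, V) = -22 + Y (z(Y, V) = 6 + (((V + Y)/(Y + V))*Y - 28) = 6 + (((V + Y)/(V + Y))*Y - 28) = 6 + (1*Y - 28) = 6 + (Y - 28) = 6 + (-28 + Y) = -22 + Y)
(-1455 - 4965)*(z(0, 35) + 3124) = (-1455 - 4965)*((-22 + 0) + 3124) = -6420*(-22 + 3124) = -6420*3102 = -19914840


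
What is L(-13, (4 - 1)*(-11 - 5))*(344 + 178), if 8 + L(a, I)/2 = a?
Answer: -21924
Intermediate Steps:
L(a, I) = -16 + 2*a
L(-13, (4 - 1)*(-11 - 5))*(344 + 178) = (-16 + 2*(-13))*(344 + 178) = (-16 - 26)*522 = -42*522 = -21924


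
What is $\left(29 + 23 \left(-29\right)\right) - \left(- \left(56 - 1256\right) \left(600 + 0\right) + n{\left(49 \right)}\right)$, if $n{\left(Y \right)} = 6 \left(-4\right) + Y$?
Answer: $-720663$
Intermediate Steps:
$n{\left(Y \right)} = -24 + Y$
$\left(29 + 23 \left(-29\right)\right) - \left(- \left(56 - 1256\right) \left(600 + 0\right) + n{\left(49 \right)}\right) = \left(29 + 23 \left(-29\right)\right) + \left(\left(56 - 1256\right) \left(600 + 0\right) - \left(-24 + 49\right)\right) = \left(29 - 667\right) - 720025 = -638 - 720025 = -720663$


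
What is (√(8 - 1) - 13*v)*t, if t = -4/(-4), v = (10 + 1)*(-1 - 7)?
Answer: 1144 + √7 ≈ 1146.6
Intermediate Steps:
v = -88 (v = 11*(-8) = -88)
t = 1 (t = -4*(-¼) = 1)
(√(8 - 1) - 13*v)*t = (√(8 - 1) - 13*(-88))*1 = (√7 + 1144)*1 = (1144 + √7)*1 = 1144 + √7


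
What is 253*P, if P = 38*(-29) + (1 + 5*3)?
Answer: -274758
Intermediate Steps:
P = -1086 (P = -1102 + (1 + 15) = -1102 + 16 = -1086)
253*P = 253*(-1086) = -274758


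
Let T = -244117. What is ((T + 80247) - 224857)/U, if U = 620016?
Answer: -388727/620016 ≈ -0.62696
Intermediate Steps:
((T + 80247) - 224857)/U = ((-244117 + 80247) - 224857)/620016 = (-163870 - 224857)*(1/620016) = -388727*1/620016 = -388727/620016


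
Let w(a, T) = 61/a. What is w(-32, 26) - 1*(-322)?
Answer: 10243/32 ≈ 320.09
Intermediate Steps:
w(-32, 26) - 1*(-322) = 61/(-32) - 1*(-322) = 61*(-1/32) + 322 = -61/32 + 322 = 10243/32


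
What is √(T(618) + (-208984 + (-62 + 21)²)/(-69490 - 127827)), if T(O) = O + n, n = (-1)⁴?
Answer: √45635254198/8579 ≈ 24.901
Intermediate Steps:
n = 1
T(O) = 1 + O (T(O) = O + 1 = 1 + O)
√(T(618) + (-208984 + (-62 + 21)²)/(-69490 - 127827)) = √((1 + 618) + (-208984 + (-62 + 21)²)/(-69490 - 127827)) = √(619 + (-208984 + (-41)²)/(-197317)) = √(619 + (-208984 + 1681)*(-1/197317)) = √(619 - 207303*(-1/197317)) = √(619 + 207303/197317) = √(122346526/197317) = √45635254198/8579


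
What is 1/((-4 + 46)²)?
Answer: 1/1764 ≈ 0.00056689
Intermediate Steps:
1/((-4 + 46)²) = 1/(42²) = 1/1764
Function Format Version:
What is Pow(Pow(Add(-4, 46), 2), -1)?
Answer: Rational(1, 1764) ≈ 0.00056689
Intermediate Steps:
Pow(Pow(Add(-4, 46), 2), -1) = Pow(Pow(42, 2), -1) = Pow(1764, -1) = Rational(1, 1764)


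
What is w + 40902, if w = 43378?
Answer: 84280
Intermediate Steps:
w + 40902 = 43378 + 40902 = 84280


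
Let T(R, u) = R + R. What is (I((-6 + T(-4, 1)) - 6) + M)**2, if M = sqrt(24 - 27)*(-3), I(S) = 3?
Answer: 9*(1 - I*sqrt(3))**2 ≈ -18.0 - 31.177*I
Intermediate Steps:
T(R, u) = 2*R
M = -3*I*sqrt(3) (M = sqrt(-3)*(-3) = (I*sqrt(3))*(-3) = -3*I*sqrt(3) ≈ -5.1962*I)
(I((-6 + T(-4, 1)) - 6) + M)**2 = (3 - 3*I*sqrt(3))**2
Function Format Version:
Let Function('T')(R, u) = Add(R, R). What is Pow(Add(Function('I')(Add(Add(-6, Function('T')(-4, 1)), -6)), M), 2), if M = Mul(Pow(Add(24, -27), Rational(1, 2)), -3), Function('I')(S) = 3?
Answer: Mul(9, Pow(Add(1, Mul(-1, I, Pow(3, Rational(1, 2)))), 2)) ≈ Add(-18.000, Mul(-31.177, I))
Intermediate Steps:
Function('T')(R, u) = Mul(2, R)
M = Mul(-3, I, Pow(3, Rational(1, 2))) (M = Mul(Pow(-3, Rational(1, 2)), -3) = Mul(Mul(I, Pow(3, Rational(1, 2))), -3) = Mul(-3, I, Pow(3, Rational(1, 2))) ≈ Mul(-5.1962, I))
Pow(Add(Function('I')(Add(Add(-6, Function('T')(-4, 1)), -6)), M), 2) = Pow(Add(3, Mul(-3, I, Pow(3, Rational(1, 2)))), 2)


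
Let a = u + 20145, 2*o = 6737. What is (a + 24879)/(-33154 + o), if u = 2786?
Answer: -95620/59571 ≈ -1.6051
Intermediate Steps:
o = 6737/2 (o = (1/2)*6737 = 6737/2 ≈ 3368.5)
a = 22931 (a = 2786 + 20145 = 22931)
(a + 24879)/(-33154 + o) = (22931 + 24879)/(-33154 + 6737/2) = 47810/(-59571/2) = 47810*(-2/59571) = -95620/59571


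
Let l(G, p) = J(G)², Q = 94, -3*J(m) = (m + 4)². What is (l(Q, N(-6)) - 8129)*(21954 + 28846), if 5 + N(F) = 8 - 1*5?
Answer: 4681913674000/9 ≈ 5.2021e+11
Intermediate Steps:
J(m) = -(4 + m)²/3 (J(m) = -(m + 4)²/3 = -(4 + m)²/3)
N(F) = -2 (N(F) = -5 + (8 - 1*5) = -5 + (8 - 5) = -5 + 3 = -2)
l(G, p) = (4 + G)⁴/9 (l(G, p) = (-(4 + G)²/3)² = (4 + G)⁴/9)
(l(Q, N(-6)) - 8129)*(21954 + 28846) = ((4 + 94)⁴/9 - 8129)*(21954 + 28846) = ((⅑)*98⁴ - 8129)*50800 = ((⅑)*92236816 - 8129)*50800 = (92236816/9 - 8129)*50800 = (92163655/9)*50800 = 4681913674000/9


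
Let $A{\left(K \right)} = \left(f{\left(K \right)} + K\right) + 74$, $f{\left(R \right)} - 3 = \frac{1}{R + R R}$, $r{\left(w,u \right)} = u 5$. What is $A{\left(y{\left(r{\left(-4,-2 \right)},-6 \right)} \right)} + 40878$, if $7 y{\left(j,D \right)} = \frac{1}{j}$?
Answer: $\frac{197469581}{4830} \approx 40884.0$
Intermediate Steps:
$r{\left(w,u \right)} = 5 u$
$f{\left(R \right)} = 3 + \frac{1}{R + R^{2}}$ ($f{\left(R \right)} = 3 + \frac{1}{R + R R} = 3 + \frac{1}{R + R^{2}}$)
$y{\left(j,D \right)} = \frac{1}{7 j}$
$A{\left(K \right)} = 74 + K + \frac{1 + 3 K + 3 K^{2}}{K \left(1 + K\right)}$ ($A{\left(K \right)} = \left(\frac{1 + 3 K + 3 K^{2}}{K \left(1 + K\right)} + K\right) + 74 = \left(K + \frac{1 + 3 K + 3 K^{2}}{K \left(1 + K\right)}\right) + 74 = 74 + K + \frac{1 + 3 K + 3 K^{2}}{K \left(1 + K\right)}$)
$A{\left(y{\left(r{\left(-4,-2 \right)},-6 \right)} \right)} + 40878 = \frac{1 + \left(\frac{1}{7 \cdot 5 \left(-2\right)}\right)^{3} + 77 \frac{1}{7 \cdot 5 \left(-2\right)} + 78 \left(\frac{1}{7 \cdot 5 \left(-2\right)}\right)^{2}}{\frac{1}{7 \cdot 5 \left(-2\right)} \left(1 + \frac{1}{7 \cdot 5 \left(-2\right)}\right)} + 40878 = \frac{1 + \left(\frac{1}{7 \left(-10\right)}\right)^{3} + 77 \frac{1}{7 \left(-10\right)} + 78 \left(\frac{1}{7 \left(-10\right)}\right)^{2}}{\frac{1}{7 \left(-10\right)} \left(1 + \frac{1}{7 \left(-10\right)}\right)} + 40878 = \frac{1 + \left(\frac{1}{7} \left(- \frac{1}{10}\right)\right)^{3} + 77 \cdot \frac{1}{7} \left(- \frac{1}{10}\right) + 78 \left(\frac{1}{7} \left(- \frac{1}{10}\right)\right)^{2}}{\frac{1}{7} \left(- \frac{1}{10}\right) \left(1 + \frac{1}{7} \left(- \frac{1}{10}\right)\right)} + 40878 = \frac{1 + \left(- \frac{1}{70}\right)^{3} + 77 \left(- \frac{1}{70}\right) + 78 \left(- \frac{1}{70}\right)^{2}}{\left(- \frac{1}{70}\right) \left(1 - \frac{1}{70}\right)} + 40878 = - \frac{70 \left(1 - \frac{1}{343000} - \frac{11}{10} + 78 \cdot \frac{1}{4900}\right)}{\frac{69}{70}} + 40878 = \left(-70\right) \frac{70}{69} \left(1 - \frac{1}{343000} - \frac{11}{10} + \frac{39}{2450}\right) + 40878 = \left(-70\right) \frac{70}{69} \left(- \frac{28841}{343000}\right) + 40878 = \frac{28841}{4830} + 40878 = \frac{197469581}{4830}$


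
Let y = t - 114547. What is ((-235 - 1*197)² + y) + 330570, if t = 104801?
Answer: 507448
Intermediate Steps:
y = -9746 (y = 104801 - 114547 = -9746)
((-235 - 1*197)² + y) + 330570 = ((-235 - 1*197)² - 9746) + 330570 = ((-235 - 197)² - 9746) + 330570 = ((-432)² - 9746) + 330570 = (186624 - 9746) + 330570 = 176878 + 330570 = 507448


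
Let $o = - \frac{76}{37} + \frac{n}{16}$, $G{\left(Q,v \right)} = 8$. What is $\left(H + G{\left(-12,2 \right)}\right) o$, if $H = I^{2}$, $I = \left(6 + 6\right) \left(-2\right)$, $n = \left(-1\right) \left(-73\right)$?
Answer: $\frac{108405}{74} \approx 1464.9$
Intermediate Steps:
$n = 73$
$I = -24$ ($I = 12 \left(-2\right) = -24$)
$o = \frac{1485}{592}$ ($o = - \frac{76}{37} + \frac{73}{16} = \frac{1485}{592} \approx 2.5084$)
$H = 576$ ($H = \left(-24\right)^{2} = 576$)
$\left(H + G{\left(-12,2 \right)}\right) o = \left(576 + 8\right) \frac{1485}{592} = 584 \cdot \frac{1485}{592} = \frac{108405}{74}$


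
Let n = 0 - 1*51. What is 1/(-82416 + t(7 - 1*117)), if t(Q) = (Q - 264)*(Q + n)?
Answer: -1/22202 ≈ -4.5041e-5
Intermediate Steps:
n = -51 (n = 0 - 51 = -51)
t(Q) = (-264 + Q)*(-51 + Q) (t(Q) = (Q - 264)*(Q - 51) = (-264 + Q)*(-51 + Q))
1/(-82416 + t(7 - 1*117)) = 1/(-82416 + (13464 + (7 - 1*117)² - 315*(7 - 1*117))) = 1/(-82416 + (13464 + (7 - 117)² - 315*(7 - 117))) = 1/(-82416 + (13464 + (-110)² - 315*(-110))) = 1/(-82416 + (13464 + 12100 + 34650)) = 1/(-82416 + 60214) = 1/(-22202) = -1/22202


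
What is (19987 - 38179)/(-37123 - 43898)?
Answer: 6064/27007 ≈ 0.22453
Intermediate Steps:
(19987 - 38179)/(-37123 - 43898) = -18192/(-81021) = -18192*(-1/81021) = 6064/27007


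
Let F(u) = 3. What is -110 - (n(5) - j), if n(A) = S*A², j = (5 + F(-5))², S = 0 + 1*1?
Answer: -71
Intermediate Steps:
S = 1 (S = 0 + 1 = 1)
j = 64 (j = (5 + 3)² = 8² = 64)
n(A) = A² (n(A) = 1*A² = A²)
-110 - (n(5) - j) = -110 - (5² - 1*64) = -110 - (25 - 64) = -110 - 1*(-39) = -110 + 39 = -71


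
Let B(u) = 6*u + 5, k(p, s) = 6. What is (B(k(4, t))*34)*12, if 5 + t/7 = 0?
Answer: 16728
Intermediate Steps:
t = -35 (t = -35 + 7*0 = -35 + 0 = -35)
B(u) = 5 + 6*u
(B(k(4, t))*34)*12 = ((5 + 6*6)*34)*12 = ((5 + 36)*34)*12 = (41*34)*12 = 1394*12 = 16728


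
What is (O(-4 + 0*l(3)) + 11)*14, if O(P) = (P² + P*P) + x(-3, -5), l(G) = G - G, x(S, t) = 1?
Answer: 616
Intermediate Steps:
l(G) = 0
O(P) = 1 + 2*P² (O(P) = (P² + P*P) + 1 = (P² + P²) + 1 = 2*P² + 1 = 1 + 2*P²)
(O(-4 + 0*l(3)) + 11)*14 = ((1 + 2*(-4 + 0*0)²) + 11)*14 = ((1 + 2*(-4 + 0)²) + 11)*14 = ((1 + 2*(-4)²) + 11)*14 = ((1 + 2*16) + 11)*14 = ((1 + 32) + 11)*14 = (33 + 11)*14 = 44*14 = 616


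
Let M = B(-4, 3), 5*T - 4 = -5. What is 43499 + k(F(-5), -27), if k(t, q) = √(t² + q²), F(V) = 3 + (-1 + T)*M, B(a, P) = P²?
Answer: 43499 + 3*√2194/5 ≈ 43527.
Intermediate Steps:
T = -⅕ (T = ⅘ + (⅕)*(-5) = ⅘ - 1 = -⅕ ≈ -0.20000)
M = 9 (M = 3² = 9)
F(V) = -39/5 (F(V) = 3 + (-1 - ⅕)*9 = 3 - 6/5*9 = 3 - 54/5 = -39/5)
k(t, q) = √(q² + t²)
43499 + k(F(-5), -27) = 43499 + √((-27)² + (-39/5)²) = 43499 + √(729 + 1521/25) = 43499 + √(19746/25) = 43499 + 3*√2194/5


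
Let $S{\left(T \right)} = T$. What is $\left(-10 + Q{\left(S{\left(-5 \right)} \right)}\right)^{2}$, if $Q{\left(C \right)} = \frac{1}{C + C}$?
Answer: $\frac{10201}{100} \approx 102.01$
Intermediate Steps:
$Q{\left(C \right)} = \frac{1}{2 C}$
$\left(-10 + Q{\left(S{\left(-5 \right)} \right)}\right)^{2} = \left(-10 + \frac{1}{2 \left(-5\right)}\right)^{2} = \left(-10 + \frac{1}{2} \left(- \frac{1}{5}\right)\right)^{2} = \left(-10 - \frac{1}{10}\right)^{2} = \left(- \frac{101}{10}\right)^{2} = \frac{10201}{100}$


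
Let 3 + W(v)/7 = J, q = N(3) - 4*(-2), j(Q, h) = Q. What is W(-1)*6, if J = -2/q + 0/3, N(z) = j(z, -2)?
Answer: -1470/11 ≈ -133.64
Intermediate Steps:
N(z) = z
q = 11 (q = 3 - 4*(-2) = 3 + 8 = 11)
J = -2/11 (J = -2/11 + 0/3 = -2*1/11 + 0*(1/3) = -2/11 + 0 = -2/11 ≈ -0.18182)
W(v) = -245/11 (W(v) = -21 + 7*(-2/11) = -21 - 14/11 = -245/11)
W(-1)*6 = -245/11*6 = -1470/11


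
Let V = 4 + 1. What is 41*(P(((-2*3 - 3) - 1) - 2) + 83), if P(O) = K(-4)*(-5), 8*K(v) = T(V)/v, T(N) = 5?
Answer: 109921/32 ≈ 3435.0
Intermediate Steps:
V = 5
K(v) = 5/(8*v) (K(v) = (5/v)/8 = 5/(8*v))
P(O) = 25/32 (P(O) = ((5/8)/(-4))*(-5) = ((5/8)*(-¼))*(-5) = -5/32*(-5) = 25/32)
41*(P(((-2*3 - 3) - 1) - 2) + 83) = 41*(25/32 + 83) = 41*(2681/32) = 109921/32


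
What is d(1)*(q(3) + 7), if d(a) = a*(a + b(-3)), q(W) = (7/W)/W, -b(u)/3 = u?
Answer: 700/9 ≈ 77.778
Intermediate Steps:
b(u) = -3*u
q(W) = 7/W²
d(a) = a*(9 + a) (d(a) = a*(a - 3*(-3)) = a*(a + 9) = a*(9 + a))
d(1)*(q(3) + 7) = (1*(9 + 1))*(7/3² + 7) = (1*10)*(7*(⅑) + 7) = 10*(7/9 + 7) = 10*(70/9) = 700/9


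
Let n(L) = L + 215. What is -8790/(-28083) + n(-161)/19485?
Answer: 6399616/20266565 ≈ 0.31577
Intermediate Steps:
n(L) = 215 + L
-8790/(-28083) + n(-161)/19485 = -8790/(-28083) + (215 - 161)/19485 = -8790*(-1/28083) + 54*(1/19485) = 2930/9361 + 6/2165 = 6399616/20266565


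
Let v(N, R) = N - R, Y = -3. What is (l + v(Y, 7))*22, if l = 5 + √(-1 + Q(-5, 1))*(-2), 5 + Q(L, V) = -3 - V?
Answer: -110 - 44*I*√10 ≈ -110.0 - 139.14*I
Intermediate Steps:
Q(L, V) = -8 - V (Q(L, V) = -5 + (-3 - V) = -8 - V)
l = 5 - 2*I*√10 (l = 5 + √(-1 + (-8 - 1*1))*(-2) = 5 + √(-1 + (-8 - 1))*(-2) = 5 + √(-1 - 9)*(-2) = 5 + √(-10)*(-2) = 5 + (I*√10)*(-2) = 5 - 2*I*√10 ≈ 5.0 - 6.3246*I)
(l + v(Y, 7))*22 = ((5 - 2*I*√10) + (-3 - 1*7))*22 = ((5 - 2*I*√10) + (-3 - 7))*22 = ((5 - 2*I*√10) - 10)*22 = (-5 - 2*I*√10)*22 = -110 - 44*I*√10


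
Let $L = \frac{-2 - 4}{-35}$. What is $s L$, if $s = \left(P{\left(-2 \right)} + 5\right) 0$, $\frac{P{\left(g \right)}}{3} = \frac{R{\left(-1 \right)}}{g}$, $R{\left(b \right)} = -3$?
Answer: $0$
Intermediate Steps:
$P{\left(g \right)} = - \frac{9}{g}$ ($P{\left(g \right)} = 3 \left(- \frac{3}{g}\right) = - \frac{9}{g}$)
$s = 0$ ($s = \left(- \frac{9}{-2} + 5\right) 0 = \left(\left(-9\right) \left(- \frac{1}{2}\right) + 5\right) 0 = \left(\frac{9}{2} + 5\right) 0 = \frac{19}{2} \cdot 0 = 0$)
$L = \frac{6}{35}$ ($L = \left(-6\right) \left(- \frac{1}{35}\right) = \frac{6}{35} \approx 0.17143$)
$s L = 0 \cdot \frac{6}{35} = 0$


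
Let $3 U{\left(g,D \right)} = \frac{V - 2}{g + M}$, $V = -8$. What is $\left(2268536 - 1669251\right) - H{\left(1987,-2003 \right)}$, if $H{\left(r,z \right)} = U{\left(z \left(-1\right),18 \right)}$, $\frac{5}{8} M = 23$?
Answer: $\frac{18336323195}{30597} \approx 5.9929 \cdot 10^{5}$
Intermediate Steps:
$M = \frac{184}{5}$ ($M = \frac{8}{5} \cdot 23 = \frac{184}{5} \approx 36.8$)
$U{\left(g,D \right)} = - \frac{10}{3 \left(\frac{184}{5} + g\right)}$ ($U{\left(g,D \right)} = \frac{\left(-8 - 2\right) \frac{1}{g + \frac{184}{5}}}{3} = \frac{\left(-10\right) \frac{1}{\frac{184}{5} + g}}{3} = - \frac{10}{3 \left(\frac{184}{5} + g\right)}$)
$H{\left(r,z \right)} = - \frac{50}{552 - 15 z}$ ($H{\left(r,z \right)} = - \frac{50}{552 + 15 z \left(-1\right)} = - \frac{50}{552 + 15 \left(- z\right)} = - \frac{50}{552 - 15 z}$)
$\left(2268536 - 1669251\right) - H{\left(1987,-2003 \right)} = \left(2268536 - 1669251\right) - \frac{50}{3 \left(-184 + 5 \left(-2003\right)\right)} = \left(2268536 - 1669251\right) - \frac{50}{3 \left(-184 - 10015\right)} = 599285 - \frac{50}{3 \left(-10199\right)} = 599285 - \frac{50}{3} \left(- \frac{1}{10199}\right) = 599285 - - \frac{50}{30597} = 599285 + \frac{50}{30597} = \frac{18336323195}{30597}$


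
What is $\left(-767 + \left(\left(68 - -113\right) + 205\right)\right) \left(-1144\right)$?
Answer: $435864$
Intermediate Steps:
$\left(-767 + \left(\left(68 - -113\right) + 205\right)\right) \left(-1144\right) = \left(-767 + \left(\left(68 + \left(-130 + 243\right)\right) + 205\right)\right) \left(-1144\right) = \left(-767 + \left(\left(68 + 113\right) + 205\right)\right) \left(-1144\right) = \left(-767 + \left(181 + 205\right)\right) \left(-1144\right) = \left(-767 + 386\right) \left(-1144\right) = \left(-381\right) \left(-1144\right) = 435864$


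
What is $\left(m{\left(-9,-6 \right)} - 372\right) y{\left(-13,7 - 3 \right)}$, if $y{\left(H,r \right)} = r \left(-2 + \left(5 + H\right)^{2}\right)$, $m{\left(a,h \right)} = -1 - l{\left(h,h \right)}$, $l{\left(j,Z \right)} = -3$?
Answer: $-91760$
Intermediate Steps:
$m{\left(a,h \right)} = 2$ ($m{\left(a,h \right)} = -1 - -3 = -1 + 3 = 2$)
$\left(m{\left(-9,-6 \right)} - 372\right) y{\left(-13,7 - 3 \right)} = \left(2 - 372\right) \left(7 - 3\right) \left(-2 + \left(5 - 13\right)^{2}\right) = - 370 \left(7 - 3\right) \left(-2 + \left(-8\right)^{2}\right) = - 370 \cdot 4 \left(-2 + 64\right) = - 370 \cdot 4 \cdot 62 = \left(-370\right) 248 = -91760$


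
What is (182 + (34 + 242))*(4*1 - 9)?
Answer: -2290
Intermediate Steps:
(182 + (34 + 242))*(4*1 - 9) = (182 + 276)*(4 - 9) = 458*(-5) = -2290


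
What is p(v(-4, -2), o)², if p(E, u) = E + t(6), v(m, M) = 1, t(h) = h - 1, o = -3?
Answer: 36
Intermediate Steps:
t(h) = -1 + h
p(E, u) = 5 + E (p(E, u) = E + (-1 + 6) = E + 5 = 5 + E)
p(v(-4, -2), o)² = (5 + 1)² = 6² = 36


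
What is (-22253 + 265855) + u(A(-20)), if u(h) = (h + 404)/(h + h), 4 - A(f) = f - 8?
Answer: 3897741/16 ≈ 2.4361e+5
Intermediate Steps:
A(f) = 12 - f (A(f) = 4 - (f - 8) = 4 - (-8 + f) = 4 + (8 - f) = 12 - f)
u(h) = (404 + h)/(2*h) (u(h) = (404 + h)/((2*h)) = (404 + h)*(1/(2*h)) = (404 + h)/(2*h))
(-22253 + 265855) + u(A(-20)) = (-22253 + 265855) + (404 + (12 - 1*(-20)))/(2*(12 - 1*(-20))) = 243602 + (404 + (12 + 20))/(2*(12 + 20)) = 243602 + (½)*(404 + 32)/32 = 243602 + (½)*(1/32)*436 = 243602 + 109/16 = 3897741/16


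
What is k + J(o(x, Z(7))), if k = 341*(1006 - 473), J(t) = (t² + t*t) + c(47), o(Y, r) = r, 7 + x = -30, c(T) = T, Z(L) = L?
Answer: 181898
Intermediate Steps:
x = -37 (x = -7 - 30 = -37)
J(t) = 47 + 2*t² (J(t) = (t² + t*t) + 47 = (t² + t²) + 47 = 2*t² + 47 = 47 + 2*t²)
k = 181753 (k = 341*533 = 181753)
k + J(o(x, Z(7))) = 181753 + (47 + 2*7²) = 181753 + (47 + 2*49) = 181753 + (47 + 98) = 181753 + 145 = 181898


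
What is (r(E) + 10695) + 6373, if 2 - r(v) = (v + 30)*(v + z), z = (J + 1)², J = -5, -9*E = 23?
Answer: 1352783/81 ≈ 16701.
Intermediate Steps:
E = -23/9 (E = -⅑*23 = -23/9 ≈ -2.5556)
z = 16 (z = (-5 + 1)² = (-4)² = 16)
r(v) = 2 - (16 + v)*(30 + v) (r(v) = 2 - (v + 30)*(v + 16) = 2 - (30 + v)*(16 + v) = 2 - (16 + v)*(30 + v))
(r(E) + 10695) + 6373 = ((-478 - (-23/9)² - 46*(-23/9)) + 10695) + 6373 = ((-478 - 1*529/81 + 1058/9) + 10695) + 6373 = ((-478 - 529/81 + 1058/9) + 10695) + 6373 = (-29725/81 + 10695) + 6373 = 836570/81 + 6373 = 1352783/81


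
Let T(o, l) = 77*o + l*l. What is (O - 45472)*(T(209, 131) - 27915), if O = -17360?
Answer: -335460048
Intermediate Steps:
T(o, l) = l² + 77*o (T(o, l) = 77*o + l² = l² + 77*o)
(O - 45472)*(T(209, 131) - 27915) = (-17360 - 45472)*((131² + 77*209) - 27915) = -62832*((17161 + 16093) - 27915) = -62832*(33254 - 27915) = -62832*5339 = -335460048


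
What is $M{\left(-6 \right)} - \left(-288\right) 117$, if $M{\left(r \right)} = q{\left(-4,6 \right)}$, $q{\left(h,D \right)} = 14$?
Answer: $33710$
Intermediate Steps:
$M{\left(r \right)} = 14$
$M{\left(-6 \right)} - \left(-288\right) 117 = 14 - \left(-288\right) 117 = 14 - -33696 = 14 + 33696 = 33710$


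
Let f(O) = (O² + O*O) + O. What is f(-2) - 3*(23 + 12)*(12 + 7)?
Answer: -1989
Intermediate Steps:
f(O) = O + 2*O² (f(O) = (O² + O²) + O = 2*O² + O = O + 2*O²)
f(-2) - 3*(23 + 12)*(12 + 7) = -2*(1 + 2*(-2)) - 3*(23 + 12)*(12 + 7) = -2*(1 - 4) - 105*19 = -2*(-3) - 3*665 = 6 - 1995 = -1989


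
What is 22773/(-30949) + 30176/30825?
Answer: 231939299/954002925 ≈ 0.24312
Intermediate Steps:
22773/(-30949) + 30176/30825 = 22773*(-1/30949) + 30176*(1/30825) = -22773/30949 + 30176/30825 = 231939299/954002925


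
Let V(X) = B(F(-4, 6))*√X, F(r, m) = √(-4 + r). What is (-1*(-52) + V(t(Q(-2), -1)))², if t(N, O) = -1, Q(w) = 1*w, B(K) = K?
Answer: 2712 - 208*√2 ≈ 2417.8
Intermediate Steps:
Q(w) = w
V(X) = 2*I*√2*√X (V(X) = √(-4 - 4)*√X = √(-8)*√X = (2*I*√2)*√X = 2*I*√2*√X)
(-1*(-52) + V(t(Q(-2), -1)))² = (-1*(-52) + 2*I*√2*√(-1))² = (52 + 2*I*√2*I)² = (52 - 2*√2)²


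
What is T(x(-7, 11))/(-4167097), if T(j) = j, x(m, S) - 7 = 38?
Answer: -45/4167097 ≈ -1.0799e-5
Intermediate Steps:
x(m, S) = 45 (x(m, S) = 7 + 38 = 45)
T(x(-7, 11))/(-4167097) = 45/(-4167097) = 45*(-1/4167097) = -45/4167097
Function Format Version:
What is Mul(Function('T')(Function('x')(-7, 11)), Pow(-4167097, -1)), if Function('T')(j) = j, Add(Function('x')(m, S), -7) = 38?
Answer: Rational(-45, 4167097) ≈ -1.0799e-5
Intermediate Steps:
Function('x')(m, S) = 45 (Function('x')(m, S) = Add(7, 38) = 45)
Mul(Function('T')(Function('x')(-7, 11)), Pow(-4167097, -1)) = Mul(45, Pow(-4167097, -1)) = Mul(45, Rational(-1, 4167097)) = Rational(-45, 4167097)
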